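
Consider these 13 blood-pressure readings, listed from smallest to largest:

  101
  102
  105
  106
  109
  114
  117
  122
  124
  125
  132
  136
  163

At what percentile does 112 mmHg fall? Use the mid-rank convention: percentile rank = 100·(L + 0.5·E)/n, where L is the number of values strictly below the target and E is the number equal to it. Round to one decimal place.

Count below 112: L = 5; count equal: E = 0; n = 13.
Percentile rank = 100·(5 + 0.5·0)/13 = 100·5/13 = 38.46.

38.5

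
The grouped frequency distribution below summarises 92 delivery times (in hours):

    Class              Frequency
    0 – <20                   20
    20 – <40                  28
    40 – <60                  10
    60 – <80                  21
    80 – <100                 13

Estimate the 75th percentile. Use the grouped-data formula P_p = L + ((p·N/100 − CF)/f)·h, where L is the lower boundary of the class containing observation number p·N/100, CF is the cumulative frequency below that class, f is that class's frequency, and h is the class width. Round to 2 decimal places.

N = 92; target position k = 75/100 · 92 = 69.
Cumulative frequencies: 20, 48, 58, 79, 92.
Observation 69 falls in the class 60 – <80.
L = 60, CF = 58, f = 21, h = 20.
P75 = 60 + ((69 − 58)/21)·20 = 60 + 10.4762 = 70.4762.

70.48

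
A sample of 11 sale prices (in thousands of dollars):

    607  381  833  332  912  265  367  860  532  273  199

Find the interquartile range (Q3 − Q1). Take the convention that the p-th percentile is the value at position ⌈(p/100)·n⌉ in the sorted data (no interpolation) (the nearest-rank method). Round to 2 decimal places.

Sorted: 199, 265, 273, 332, 367, 381, 532, 607, 833, 860, 912.
n = 11.
P25: rank ⌈25/100·11⌉ = 3 → 273.
P75: rank ⌈75/100·11⌉ = 9 → 833.
Difference: 833 − 273 = 560.

560.00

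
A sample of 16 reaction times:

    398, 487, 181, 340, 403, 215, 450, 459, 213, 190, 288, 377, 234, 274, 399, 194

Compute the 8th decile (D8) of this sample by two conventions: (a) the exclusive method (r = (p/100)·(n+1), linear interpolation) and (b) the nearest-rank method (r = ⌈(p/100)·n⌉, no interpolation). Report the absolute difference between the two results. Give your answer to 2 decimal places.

28.20

Sorted: 181, 190, 194, 213, 215, 234, 274, 288, 340, 377, 398, 399, 403, 450, 459, 487.
n = 16.
(a) r = 13.6; between ranks 13 (403) and 14 (450): 431.2.
(b) the nearest-rank method: rank 13 → 403.
|431.2 − 403| = 28.2.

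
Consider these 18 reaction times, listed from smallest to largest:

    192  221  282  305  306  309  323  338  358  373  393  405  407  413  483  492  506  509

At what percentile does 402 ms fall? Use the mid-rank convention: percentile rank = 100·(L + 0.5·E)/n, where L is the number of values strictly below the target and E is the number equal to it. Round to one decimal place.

61.1

Count below 402: L = 11; count equal: E = 0; n = 18.
Percentile rank = 100·(11 + 0.5·0)/18 = 100·11/18 = 61.11.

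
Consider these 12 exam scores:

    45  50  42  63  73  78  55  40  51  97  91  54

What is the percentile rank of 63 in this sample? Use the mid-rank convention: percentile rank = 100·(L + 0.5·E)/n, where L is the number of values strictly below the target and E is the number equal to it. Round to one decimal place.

62.5

Sorted: 40, 42, 45, 50, 51, 54, 55, 63, 73, 78, 91, 97.
Count below 63: L = 7; count equal: E = 1; n = 12.
Percentile rank = 100·(7 + 0.5·1)/12 = 100·7.5/12 = 62.5.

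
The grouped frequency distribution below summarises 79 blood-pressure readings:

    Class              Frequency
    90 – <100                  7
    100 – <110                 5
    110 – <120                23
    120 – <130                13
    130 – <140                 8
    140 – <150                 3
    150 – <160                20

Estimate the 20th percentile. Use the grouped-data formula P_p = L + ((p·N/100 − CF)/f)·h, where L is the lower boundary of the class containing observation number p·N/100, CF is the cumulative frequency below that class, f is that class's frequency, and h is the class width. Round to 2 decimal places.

N = 79; target position k = 20/100 · 79 = 15.8.
Cumulative frequencies: 7, 12, 35, 48, 56, 59, 79.
Observation 15.8 falls in the class 110 – <120.
L = 110, CF = 12, f = 23, h = 10.
P20 = 110 + ((15.8 − 12)/23)·10 = 110 + 1.65217 = 111.652.

111.65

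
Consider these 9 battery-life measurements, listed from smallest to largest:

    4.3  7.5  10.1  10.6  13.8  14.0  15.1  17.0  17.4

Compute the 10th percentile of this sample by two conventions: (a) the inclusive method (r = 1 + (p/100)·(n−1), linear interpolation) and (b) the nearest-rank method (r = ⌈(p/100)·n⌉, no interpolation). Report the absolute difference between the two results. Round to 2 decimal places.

n = 9.
(a) r = 1.8; between ranks 1 (4.3) and 2 (7.5): 6.86.
(b) the nearest-rank method: rank 1 → 4.3.
|6.86 − 4.3| = 2.56.

2.56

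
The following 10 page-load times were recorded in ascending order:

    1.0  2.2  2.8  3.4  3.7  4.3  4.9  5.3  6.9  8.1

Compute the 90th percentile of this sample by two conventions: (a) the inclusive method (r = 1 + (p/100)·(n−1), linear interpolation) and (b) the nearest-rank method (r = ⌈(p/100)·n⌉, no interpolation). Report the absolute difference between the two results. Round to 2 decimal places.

n = 10.
(a) r = 9.1; between ranks 9 (6.9) and 10 (8.1): 7.02.
(b) the nearest-rank method: rank 9 → 6.9.
|7.02 − 6.9| = 0.12.

0.12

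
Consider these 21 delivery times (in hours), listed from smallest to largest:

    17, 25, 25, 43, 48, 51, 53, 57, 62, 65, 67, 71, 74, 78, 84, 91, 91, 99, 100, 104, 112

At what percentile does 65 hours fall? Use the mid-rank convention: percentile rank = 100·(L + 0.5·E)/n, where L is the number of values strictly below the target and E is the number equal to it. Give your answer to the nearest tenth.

45.2

Count below 65: L = 9; count equal: E = 1; n = 21.
Percentile rank = 100·(9 + 0.5·1)/21 = 100·9.5/21 = 45.24.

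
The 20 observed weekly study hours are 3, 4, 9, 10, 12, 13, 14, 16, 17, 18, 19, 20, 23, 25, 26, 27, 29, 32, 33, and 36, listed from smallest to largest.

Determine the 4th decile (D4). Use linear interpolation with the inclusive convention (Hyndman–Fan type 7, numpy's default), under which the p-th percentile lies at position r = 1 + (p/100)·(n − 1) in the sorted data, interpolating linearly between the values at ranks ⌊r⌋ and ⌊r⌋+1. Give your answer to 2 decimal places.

16.60

n = 20.
r = 1 + (40/100)·(20 − 1) = 1 + 7.6 = 8.6.
Rank 8 is 16 and rank 9 is 17.
Interpolate: 16 + 0.6·(17 − 16) = 16 + 0.6·1 = 16.6.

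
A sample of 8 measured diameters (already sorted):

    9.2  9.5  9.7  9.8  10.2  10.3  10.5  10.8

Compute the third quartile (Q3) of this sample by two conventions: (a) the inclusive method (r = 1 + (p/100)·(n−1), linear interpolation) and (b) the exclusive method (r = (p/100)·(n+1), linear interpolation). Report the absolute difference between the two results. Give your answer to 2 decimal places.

0.10

n = 8.
(a) r = 6.25; between ranks 6 (10.3) and 7 (10.5): 10.35.
(b) r = 6.75; between ranks 6 (10.3) and 7 (10.5): 10.45.
|10.35 − 10.45| = 0.1.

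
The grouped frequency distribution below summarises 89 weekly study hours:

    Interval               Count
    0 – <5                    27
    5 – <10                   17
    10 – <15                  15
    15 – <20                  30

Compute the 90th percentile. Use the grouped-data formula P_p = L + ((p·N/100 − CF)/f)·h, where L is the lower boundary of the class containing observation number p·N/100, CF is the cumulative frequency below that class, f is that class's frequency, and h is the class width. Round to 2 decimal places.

18.52

N = 89; target position k = 90/100 · 89 = 80.1.
Cumulative frequencies: 27, 44, 59, 89.
Observation 80.1 falls in the class 15 – <20.
L = 15, CF = 59, f = 30, h = 5.
P90 = 15 + ((80.1 − 59)/30)·5 = 15 + 3.51667 = 18.5167.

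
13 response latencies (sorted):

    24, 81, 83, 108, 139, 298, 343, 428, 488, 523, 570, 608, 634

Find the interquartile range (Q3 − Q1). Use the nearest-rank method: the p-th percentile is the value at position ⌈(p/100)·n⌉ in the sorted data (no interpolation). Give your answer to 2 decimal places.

415.00

n = 13.
P25: rank ⌈25/100·13⌉ = 4 → 108.
P75: rank ⌈75/100·13⌉ = 10 → 523.
Difference: 523 − 108 = 415.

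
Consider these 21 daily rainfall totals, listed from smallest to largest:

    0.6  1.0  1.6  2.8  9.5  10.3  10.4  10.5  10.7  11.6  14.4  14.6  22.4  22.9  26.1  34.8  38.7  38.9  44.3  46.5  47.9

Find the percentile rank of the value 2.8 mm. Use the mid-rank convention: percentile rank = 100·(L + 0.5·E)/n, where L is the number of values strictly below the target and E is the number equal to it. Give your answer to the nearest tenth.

16.7

Count below 2.8: L = 3; count equal: E = 1; n = 21.
Percentile rank = 100·(3 + 0.5·1)/21 = 100·3.5/21 = 16.67.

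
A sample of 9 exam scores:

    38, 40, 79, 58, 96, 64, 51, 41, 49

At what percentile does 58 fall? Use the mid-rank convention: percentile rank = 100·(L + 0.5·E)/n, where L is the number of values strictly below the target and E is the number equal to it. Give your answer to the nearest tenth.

Sorted: 38, 40, 41, 49, 51, 58, 64, 79, 96.
Count below 58: L = 5; count equal: E = 1; n = 9.
Percentile rank = 100·(5 + 0.5·1)/9 = 100·5.5/9 = 61.11.

61.1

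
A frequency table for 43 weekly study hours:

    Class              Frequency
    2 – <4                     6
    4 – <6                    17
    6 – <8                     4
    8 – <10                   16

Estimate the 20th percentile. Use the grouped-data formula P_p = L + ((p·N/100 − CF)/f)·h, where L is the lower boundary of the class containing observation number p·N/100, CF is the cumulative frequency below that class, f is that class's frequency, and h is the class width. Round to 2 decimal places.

N = 43; target position k = 20/100 · 43 = 8.6.
Cumulative frequencies: 6, 23, 27, 43.
Observation 8.6 falls in the class 4 – <6.
L = 4, CF = 6, f = 17, h = 2.
P20 = 4 + ((8.6 − 6)/17)·2 = 4 + 0.305882 = 4.30588.

4.31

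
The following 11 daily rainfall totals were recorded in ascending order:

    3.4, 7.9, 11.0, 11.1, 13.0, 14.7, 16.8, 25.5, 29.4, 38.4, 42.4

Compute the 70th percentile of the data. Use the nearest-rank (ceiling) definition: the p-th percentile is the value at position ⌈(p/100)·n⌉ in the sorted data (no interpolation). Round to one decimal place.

n = 11.
Position = ⌈70/100 · 11⌉ = ⌈7.7⌉ = 8.
The value at rank 8 is 25.5.

25.5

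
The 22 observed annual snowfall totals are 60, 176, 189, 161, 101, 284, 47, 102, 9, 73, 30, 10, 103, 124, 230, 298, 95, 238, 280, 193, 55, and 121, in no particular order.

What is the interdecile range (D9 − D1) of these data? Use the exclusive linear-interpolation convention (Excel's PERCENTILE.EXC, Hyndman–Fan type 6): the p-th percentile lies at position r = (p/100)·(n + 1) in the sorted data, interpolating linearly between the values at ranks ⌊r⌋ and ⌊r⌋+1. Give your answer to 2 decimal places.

Sorted: 9, 10, 30, 47, 55, 60, 73, 95, 101, 102, 103, 121, 124, 161, 176, 189, 193, 230, 238, 280, 284, 298.
n = 22.
P10: r = 2.3; ranks 2–3 are 10, 30; interpolating gives 16.
P90: r = 20.7; ranks 20–21 are 280, 284; interpolating gives 282.8.
Difference: 282.8 − 16 = 266.8.

266.80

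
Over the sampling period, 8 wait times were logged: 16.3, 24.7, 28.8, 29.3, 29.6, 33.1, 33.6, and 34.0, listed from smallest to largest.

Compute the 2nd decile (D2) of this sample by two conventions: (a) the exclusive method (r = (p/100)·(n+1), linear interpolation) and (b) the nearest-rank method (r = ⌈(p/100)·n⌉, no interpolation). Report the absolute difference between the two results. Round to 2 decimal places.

1.68

n = 8.
(a) r = 1.8; between ranks 1 (16.3) and 2 (24.7): 23.02.
(b) the nearest-rank method: rank 2 → 24.7.
|23.02 − 24.7| = 1.68.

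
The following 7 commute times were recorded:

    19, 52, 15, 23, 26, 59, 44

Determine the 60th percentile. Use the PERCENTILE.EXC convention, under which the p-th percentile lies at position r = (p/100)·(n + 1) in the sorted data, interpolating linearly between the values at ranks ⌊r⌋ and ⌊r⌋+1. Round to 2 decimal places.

40.40

Sorted: 15, 19, 23, 26, 44, 52, 59.
n = 7.
r = (60/100)·(7 + 1) = 4.8.
Rank 4 is 26 and rank 5 is 44.
Interpolate: 26 + 0.8·(44 − 26) = 26 + 0.8·18 = 40.4.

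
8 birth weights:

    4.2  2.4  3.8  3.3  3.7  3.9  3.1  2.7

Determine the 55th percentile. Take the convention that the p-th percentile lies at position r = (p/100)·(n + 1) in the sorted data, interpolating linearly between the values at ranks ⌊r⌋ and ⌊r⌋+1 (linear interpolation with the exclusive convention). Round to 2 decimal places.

Sorted: 2.4, 2.7, 3.1, 3.3, 3.7, 3.8, 3.9, 4.2.
n = 8.
r = (55/100)·(8 + 1) = 4.95.
Rank 4 is 3.3 and rank 5 is 3.7.
Interpolate: 3.3 + 0.95·(3.7 − 3.3) = 3.3 + 0.95·0.4 = 3.68.

3.68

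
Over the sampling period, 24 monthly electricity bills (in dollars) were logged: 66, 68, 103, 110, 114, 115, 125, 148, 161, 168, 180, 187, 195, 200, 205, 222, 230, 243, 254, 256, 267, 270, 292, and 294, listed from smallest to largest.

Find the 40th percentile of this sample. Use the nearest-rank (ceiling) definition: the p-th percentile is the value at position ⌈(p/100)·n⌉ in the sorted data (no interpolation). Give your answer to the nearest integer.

168

n = 24.
Position = ⌈40/100 · 24⌉ = ⌈9.6⌉ = 10.
The value at rank 10 is 168.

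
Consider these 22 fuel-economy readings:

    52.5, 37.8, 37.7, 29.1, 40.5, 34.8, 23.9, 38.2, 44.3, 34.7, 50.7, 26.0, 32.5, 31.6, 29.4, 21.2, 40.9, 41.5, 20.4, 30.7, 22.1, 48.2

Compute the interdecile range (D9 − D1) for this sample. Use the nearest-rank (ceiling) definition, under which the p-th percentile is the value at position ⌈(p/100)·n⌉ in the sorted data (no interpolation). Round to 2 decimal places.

Sorted: 20.4, 21.2, 22.1, 23.9, 26.0, 29.1, 29.4, 30.7, 31.6, 32.5, 34.7, 34.8, 37.7, 37.8, 38.2, 40.5, 40.9, 41.5, 44.3, 48.2, 50.7, 52.5.
n = 22.
P10: rank ⌈10/100·22⌉ = 3 → 22.1.
P90: rank ⌈90/100·22⌉ = 20 → 48.2.
Difference: 48.2 − 22.1 = 26.1.

26.10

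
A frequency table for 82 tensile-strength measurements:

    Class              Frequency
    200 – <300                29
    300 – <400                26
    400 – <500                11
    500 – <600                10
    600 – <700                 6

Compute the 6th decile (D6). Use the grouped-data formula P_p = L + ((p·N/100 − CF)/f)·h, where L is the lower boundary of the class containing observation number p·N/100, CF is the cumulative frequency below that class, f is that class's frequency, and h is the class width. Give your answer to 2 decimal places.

377.69

N = 82; target position k = 60/100 · 82 = 49.2.
Cumulative frequencies: 29, 55, 66, 76, 82.
Observation 49.2 falls in the class 300 – <400.
L = 300, CF = 29, f = 26, h = 100.
P60 = 300 + ((49.2 − 29)/26)·100 = 300 + 77.6923 = 377.692.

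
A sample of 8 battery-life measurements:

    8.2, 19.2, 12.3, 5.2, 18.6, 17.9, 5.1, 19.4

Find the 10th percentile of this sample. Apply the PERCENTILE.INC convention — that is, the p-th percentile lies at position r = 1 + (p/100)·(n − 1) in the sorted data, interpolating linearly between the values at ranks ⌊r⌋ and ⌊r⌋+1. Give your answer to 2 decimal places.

Sorted: 5.1, 5.2, 8.2, 12.3, 17.9, 18.6, 19.2, 19.4.
n = 8.
r = 1 + (10/100)·(8 − 1) = 1 + 0.7 = 1.7.
Rank 1 is 5.1 and rank 2 is 5.2.
Interpolate: 5.1 + 0.7·(5.2 − 5.1) = 5.1 + 0.7·0.1 = 5.17.

5.17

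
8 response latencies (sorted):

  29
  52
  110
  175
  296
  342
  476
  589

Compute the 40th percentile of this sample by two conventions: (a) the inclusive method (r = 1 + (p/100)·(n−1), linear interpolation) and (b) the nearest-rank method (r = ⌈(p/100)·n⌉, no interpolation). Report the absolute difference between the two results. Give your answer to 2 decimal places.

n = 8.
(a) r = 3.8; between ranks 3 (110) and 4 (175): 162.
(b) the nearest-rank method: rank 4 → 175.
|162 − 175| = 13.

13.00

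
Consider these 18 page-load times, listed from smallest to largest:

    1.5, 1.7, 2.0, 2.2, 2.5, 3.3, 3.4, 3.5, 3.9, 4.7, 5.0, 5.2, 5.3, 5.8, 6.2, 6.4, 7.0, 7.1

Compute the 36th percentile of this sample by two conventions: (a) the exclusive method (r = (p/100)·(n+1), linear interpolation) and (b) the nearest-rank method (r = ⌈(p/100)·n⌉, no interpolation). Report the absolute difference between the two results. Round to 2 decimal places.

0.02

n = 18.
(a) r = 6.84; between ranks 6 (3.3) and 7 (3.4): 3.384.
(b) the nearest-rank method: rank 7 → 3.4.
|3.384 − 3.4| = 0.016.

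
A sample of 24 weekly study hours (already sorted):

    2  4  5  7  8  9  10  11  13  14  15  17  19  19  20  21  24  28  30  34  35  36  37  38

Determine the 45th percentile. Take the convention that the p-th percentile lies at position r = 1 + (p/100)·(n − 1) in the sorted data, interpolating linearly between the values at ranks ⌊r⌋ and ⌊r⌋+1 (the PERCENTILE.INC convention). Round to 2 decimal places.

n = 24.
r = 1 + (45/100)·(24 − 1) = 1 + 10.35 = 11.35.
Rank 11 is 15 and rank 12 is 17.
Interpolate: 15 + 0.35·(17 − 15) = 15 + 0.35·2 = 15.7.

15.70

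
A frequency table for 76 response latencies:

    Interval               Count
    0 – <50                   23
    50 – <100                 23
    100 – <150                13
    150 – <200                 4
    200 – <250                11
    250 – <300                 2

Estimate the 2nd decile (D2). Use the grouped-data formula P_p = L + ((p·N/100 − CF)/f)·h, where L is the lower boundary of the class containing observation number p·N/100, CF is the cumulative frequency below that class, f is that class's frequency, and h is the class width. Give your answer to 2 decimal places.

N = 76; target position k = 20/100 · 76 = 15.2.
Cumulative frequencies: 23, 46, 59, 63, 74, 76.
Observation 15.2 falls in the class 0 – <50.
L = 0, CF = 0, f = 23, h = 50.
P20 = 0 + ((15.2 − 0)/23)·50 = 0 + 33.0435 = 33.0435.

33.04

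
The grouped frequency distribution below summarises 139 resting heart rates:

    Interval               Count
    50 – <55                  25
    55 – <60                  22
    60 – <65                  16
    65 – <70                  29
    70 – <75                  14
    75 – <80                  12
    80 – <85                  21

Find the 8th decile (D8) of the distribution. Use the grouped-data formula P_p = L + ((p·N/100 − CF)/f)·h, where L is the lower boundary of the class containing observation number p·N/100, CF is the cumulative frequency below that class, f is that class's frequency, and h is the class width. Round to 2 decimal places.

77.17

N = 139; target position k = 80/100 · 139 = 111.2.
Cumulative frequencies: 25, 47, 63, 92, 106, 118, 139.
Observation 111.2 falls in the class 75 – <80.
L = 75, CF = 106, f = 12, h = 5.
P80 = 75 + ((111.2 − 106)/12)·5 = 75 + 2.16667 = 77.1667.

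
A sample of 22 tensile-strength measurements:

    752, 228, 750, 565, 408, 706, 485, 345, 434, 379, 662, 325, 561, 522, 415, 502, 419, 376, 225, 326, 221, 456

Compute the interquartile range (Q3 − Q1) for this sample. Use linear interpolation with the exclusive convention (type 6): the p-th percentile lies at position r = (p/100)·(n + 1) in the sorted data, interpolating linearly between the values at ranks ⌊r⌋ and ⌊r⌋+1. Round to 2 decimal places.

221.75

Sorted: 221, 225, 228, 325, 326, 345, 376, 379, 408, 415, 419, 434, 456, 485, 502, 522, 561, 565, 662, 706, 750, 752.
n = 22.
P25: r = 5.75; ranks 5–6 are 326, 345; interpolating gives 340.25.
P75: r = 17.25; ranks 17–18 are 561, 565; interpolating gives 562.
Difference: 562 − 340.25 = 221.75.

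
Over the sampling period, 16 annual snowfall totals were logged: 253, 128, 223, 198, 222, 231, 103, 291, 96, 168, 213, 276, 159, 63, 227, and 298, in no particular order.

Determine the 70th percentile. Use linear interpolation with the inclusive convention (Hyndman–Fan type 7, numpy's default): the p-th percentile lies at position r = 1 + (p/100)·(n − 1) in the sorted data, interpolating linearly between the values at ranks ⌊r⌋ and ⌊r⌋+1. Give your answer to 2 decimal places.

229.00

Sorted: 63, 96, 103, 128, 159, 168, 198, 213, 222, 223, 227, 231, 253, 276, 291, 298.
n = 16.
r = 1 + (70/100)·(16 − 1) = 1 + 10.5 = 11.5.
Rank 11 is 227 and rank 12 is 231.
Interpolate: 227 + 0.5·(231 − 227) = 227 + 0.5·4 = 229.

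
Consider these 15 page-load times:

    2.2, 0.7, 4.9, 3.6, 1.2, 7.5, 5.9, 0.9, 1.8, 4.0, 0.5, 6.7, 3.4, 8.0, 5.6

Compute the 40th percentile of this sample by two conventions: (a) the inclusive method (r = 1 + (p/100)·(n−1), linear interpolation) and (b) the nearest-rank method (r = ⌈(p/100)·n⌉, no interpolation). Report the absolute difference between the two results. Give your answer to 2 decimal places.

Sorted: 0.5, 0.7, 0.9, 1.2, 1.8, 2.2, 3.4, 3.6, 4.0, 4.9, 5.6, 5.9, 6.7, 7.5, 8.0.
n = 15.
(a) r = 6.6; between ranks 6 (2.2) and 7 (3.4): 2.92.
(b) the nearest-rank method: rank 6 → 2.2.
|2.92 − 2.2| = 0.72.

0.72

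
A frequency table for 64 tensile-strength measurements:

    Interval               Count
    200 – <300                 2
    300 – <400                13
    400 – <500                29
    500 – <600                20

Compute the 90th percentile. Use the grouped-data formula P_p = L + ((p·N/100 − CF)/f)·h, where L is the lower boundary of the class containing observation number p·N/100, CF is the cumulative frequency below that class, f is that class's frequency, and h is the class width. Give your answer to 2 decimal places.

N = 64; target position k = 90/100 · 64 = 57.6.
Cumulative frequencies: 2, 15, 44, 64.
Observation 57.6 falls in the class 500 – <600.
L = 500, CF = 44, f = 20, h = 100.
P90 = 500 + ((57.6 − 44)/20)·100 = 500 + 68 = 568.

568.00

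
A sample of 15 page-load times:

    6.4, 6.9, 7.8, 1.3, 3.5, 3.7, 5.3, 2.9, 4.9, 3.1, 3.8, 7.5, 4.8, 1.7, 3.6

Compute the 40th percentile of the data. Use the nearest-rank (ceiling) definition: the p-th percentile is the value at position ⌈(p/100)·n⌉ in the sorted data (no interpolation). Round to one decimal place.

Sorted: 1.3, 1.7, 2.9, 3.1, 3.5, 3.6, 3.7, 3.8, 4.8, 4.9, 5.3, 6.4, 6.9, 7.5, 7.8.
n = 15.
Position = ⌈40/100 · 15⌉ = ⌈6⌉ = 6.
The value at rank 6 is 3.6.

3.6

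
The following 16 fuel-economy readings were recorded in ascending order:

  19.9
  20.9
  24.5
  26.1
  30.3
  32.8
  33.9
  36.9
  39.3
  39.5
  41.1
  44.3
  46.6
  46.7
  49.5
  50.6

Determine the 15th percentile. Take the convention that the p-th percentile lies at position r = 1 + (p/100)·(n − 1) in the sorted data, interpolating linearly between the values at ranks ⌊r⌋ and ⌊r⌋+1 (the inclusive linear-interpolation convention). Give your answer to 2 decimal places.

n = 16.
r = 1 + (15/100)·(16 − 1) = 1 + 2.25 = 3.25.
Rank 3 is 24.5 and rank 4 is 26.1.
Interpolate: 24.5 + 0.25·(26.1 − 24.5) = 24.5 + 0.25·1.6 = 24.9.

24.90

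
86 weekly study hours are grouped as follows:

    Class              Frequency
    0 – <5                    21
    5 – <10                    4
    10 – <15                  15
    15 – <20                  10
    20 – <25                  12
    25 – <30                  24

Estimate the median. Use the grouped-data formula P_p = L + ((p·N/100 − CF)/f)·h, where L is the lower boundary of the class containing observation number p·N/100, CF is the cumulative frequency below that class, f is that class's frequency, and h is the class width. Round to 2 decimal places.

16.50

N = 86; target position k = 50/100 · 86 = 43.
Cumulative frequencies: 21, 25, 40, 50, 62, 86.
Observation 43 falls in the class 15 – <20.
L = 15, CF = 40, f = 10, h = 5.
P50 = 15 + ((43 − 40)/10)·5 = 15 + 1.5 = 16.5.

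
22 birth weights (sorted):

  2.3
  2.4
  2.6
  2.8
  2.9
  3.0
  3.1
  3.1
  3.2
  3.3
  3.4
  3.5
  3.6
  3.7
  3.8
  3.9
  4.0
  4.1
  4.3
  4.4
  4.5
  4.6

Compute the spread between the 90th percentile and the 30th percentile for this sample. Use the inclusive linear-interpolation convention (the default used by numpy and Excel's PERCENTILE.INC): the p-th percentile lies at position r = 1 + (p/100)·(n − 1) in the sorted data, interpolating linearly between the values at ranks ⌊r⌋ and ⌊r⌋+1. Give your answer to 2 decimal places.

1.29

n = 22.
P30: r = 7.3; ranks 7–8 are 3.1, 3.1; interpolating gives 3.1.
P90: r = 19.9; ranks 19–20 are 4.3, 4.4; interpolating gives 4.39.
Difference: 4.39 − 3.1 = 1.29.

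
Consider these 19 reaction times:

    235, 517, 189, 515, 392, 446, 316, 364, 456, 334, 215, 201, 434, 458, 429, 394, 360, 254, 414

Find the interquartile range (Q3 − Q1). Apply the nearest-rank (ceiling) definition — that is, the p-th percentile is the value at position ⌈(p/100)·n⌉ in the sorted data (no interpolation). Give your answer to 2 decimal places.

192.00

Sorted: 189, 201, 215, 235, 254, 316, 334, 360, 364, 392, 394, 414, 429, 434, 446, 456, 458, 515, 517.
n = 19.
P25: rank ⌈25/100·19⌉ = 5 → 254.
P75: rank ⌈75/100·19⌉ = 15 → 446.
Difference: 446 − 254 = 192.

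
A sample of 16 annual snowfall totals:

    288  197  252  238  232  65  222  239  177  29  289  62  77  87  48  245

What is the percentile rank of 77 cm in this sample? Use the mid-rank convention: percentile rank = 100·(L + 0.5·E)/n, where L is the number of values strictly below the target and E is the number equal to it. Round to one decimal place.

Sorted: 29, 48, 62, 65, 77, 87, 177, 197, 222, 232, 238, 239, 245, 252, 288, 289.
Count below 77: L = 4; count equal: E = 1; n = 16.
Percentile rank = 100·(4 + 0.5·1)/16 = 100·4.5/16 = 28.12.

28.1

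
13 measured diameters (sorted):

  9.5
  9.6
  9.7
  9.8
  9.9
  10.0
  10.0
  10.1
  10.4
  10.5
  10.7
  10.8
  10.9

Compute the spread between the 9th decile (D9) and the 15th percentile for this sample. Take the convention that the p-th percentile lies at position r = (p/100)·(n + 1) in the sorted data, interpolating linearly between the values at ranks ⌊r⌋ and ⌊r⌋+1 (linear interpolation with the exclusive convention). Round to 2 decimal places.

n = 13.
P15: r = 2.1; ranks 2–3 are 9.6, 9.7; interpolating gives 9.61.
P90: r = 12.6; ranks 12–13 are 10.8, 10.9; interpolating gives 10.86.
Difference: 10.86 − 9.61 = 1.25.

1.25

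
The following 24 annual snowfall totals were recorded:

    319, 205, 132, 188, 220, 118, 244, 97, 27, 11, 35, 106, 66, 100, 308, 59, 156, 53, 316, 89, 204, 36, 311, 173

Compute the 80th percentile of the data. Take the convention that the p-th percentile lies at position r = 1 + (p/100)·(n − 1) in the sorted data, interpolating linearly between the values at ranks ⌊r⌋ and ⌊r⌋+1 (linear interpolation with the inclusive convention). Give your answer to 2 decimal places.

229.60

Sorted: 11, 27, 35, 36, 53, 59, 66, 89, 97, 100, 106, 118, 132, 156, 173, 188, 204, 205, 220, 244, 308, 311, 316, 319.
n = 24.
r = 1 + (80/100)·(24 − 1) = 1 + 18.4 = 19.4.
Rank 19 is 220 and rank 20 is 244.
Interpolate: 220 + 0.4·(244 − 220) = 220 + 0.4·24 = 229.6.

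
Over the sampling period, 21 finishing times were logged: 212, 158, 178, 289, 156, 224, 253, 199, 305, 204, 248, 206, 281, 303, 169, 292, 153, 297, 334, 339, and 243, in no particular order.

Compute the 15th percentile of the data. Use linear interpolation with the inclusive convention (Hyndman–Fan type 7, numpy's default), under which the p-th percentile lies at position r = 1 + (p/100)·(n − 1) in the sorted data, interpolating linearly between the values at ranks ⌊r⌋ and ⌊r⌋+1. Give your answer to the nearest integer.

169

Sorted: 153, 156, 158, 169, 178, 199, 204, 206, 212, 224, 243, 248, 253, 281, 289, 292, 297, 303, 305, 334, 339.
n = 21.
r = 1 + (15/100)·(21 − 1) = 1 + 3 = 4.
r is an integer, so P15 is the value at rank 4: 169.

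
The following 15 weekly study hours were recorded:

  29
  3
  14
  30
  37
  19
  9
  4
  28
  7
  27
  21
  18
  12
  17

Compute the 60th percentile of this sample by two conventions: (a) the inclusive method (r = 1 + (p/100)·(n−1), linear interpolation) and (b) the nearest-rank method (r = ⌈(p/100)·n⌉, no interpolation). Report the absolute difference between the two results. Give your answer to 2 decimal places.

0.80

Sorted: 3, 4, 7, 9, 12, 14, 17, 18, 19, 21, 27, 28, 29, 30, 37.
n = 15.
(a) r = 9.4; between ranks 9 (19) and 10 (21): 19.8.
(b) the nearest-rank method: rank 9 → 19.
|19.8 − 19| = 0.8.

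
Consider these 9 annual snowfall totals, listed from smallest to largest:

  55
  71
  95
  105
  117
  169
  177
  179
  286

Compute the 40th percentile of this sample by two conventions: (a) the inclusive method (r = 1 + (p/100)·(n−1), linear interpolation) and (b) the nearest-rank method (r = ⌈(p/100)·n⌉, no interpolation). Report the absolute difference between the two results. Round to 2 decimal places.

n = 9.
(a) r = 4.2; between ranks 4 (105) and 5 (117): 107.4.
(b) the nearest-rank method: rank 4 → 105.
|107.4 − 105| = 2.4.

2.40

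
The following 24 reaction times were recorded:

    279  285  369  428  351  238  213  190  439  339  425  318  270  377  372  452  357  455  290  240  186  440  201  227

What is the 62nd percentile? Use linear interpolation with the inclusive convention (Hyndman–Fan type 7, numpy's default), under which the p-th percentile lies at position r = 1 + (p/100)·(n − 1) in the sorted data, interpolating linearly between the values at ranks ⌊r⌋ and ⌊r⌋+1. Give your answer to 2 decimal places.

Sorted: 186, 190, 201, 213, 227, 238, 240, 270, 279, 285, 290, 318, 339, 351, 357, 369, 372, 377, 425, 428, 439, 440, 452, 455.
n = 24.
r = 1 + (62/100)·(24 − 1) = 1 + 14.26 = 15.26.
Rank 15 is 357 and rank 16 is 369.
Interpolate: 357 + 0.26·(369 − 357) = 357 + 0.26·12 = 360.12.

360.12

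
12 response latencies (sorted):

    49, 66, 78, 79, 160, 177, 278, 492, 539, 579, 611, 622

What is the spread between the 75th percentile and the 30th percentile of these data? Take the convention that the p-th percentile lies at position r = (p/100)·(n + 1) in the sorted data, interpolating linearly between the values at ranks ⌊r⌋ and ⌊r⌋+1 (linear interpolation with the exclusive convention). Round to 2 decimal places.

490.10

n = 12.
P30: r = 3.9; ranks 3–4 are 78, 79; interpolating gives 78.9.
P75: r = 9.75; ranks 9–10 are 539, 579; interpolating gives 569.
Difference: 569 − 78.9 = 490.1.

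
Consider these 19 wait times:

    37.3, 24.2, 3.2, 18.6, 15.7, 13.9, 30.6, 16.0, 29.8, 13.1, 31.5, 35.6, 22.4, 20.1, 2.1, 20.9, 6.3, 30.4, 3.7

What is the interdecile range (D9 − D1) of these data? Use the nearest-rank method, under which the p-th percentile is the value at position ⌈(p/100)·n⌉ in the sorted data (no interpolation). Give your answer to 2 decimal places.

32.40

Sorted: 2.1, 3.2, 3.7, 6.3, 13.1, 13.9, 15.7, 16.0, 18.6, 20.1, 20.9, 22.4, 24.2, 29.8, 30.4, 30.6, 31.5, 35.6, 37.3.
n = 19.
P10: rank ⌈10/100·19⌉ = 2 → 3.2.
P90: rank ⌈90/100·19⌉ = 18 → 35.6.
Difference: 35.6 − 3.2 = 32.4.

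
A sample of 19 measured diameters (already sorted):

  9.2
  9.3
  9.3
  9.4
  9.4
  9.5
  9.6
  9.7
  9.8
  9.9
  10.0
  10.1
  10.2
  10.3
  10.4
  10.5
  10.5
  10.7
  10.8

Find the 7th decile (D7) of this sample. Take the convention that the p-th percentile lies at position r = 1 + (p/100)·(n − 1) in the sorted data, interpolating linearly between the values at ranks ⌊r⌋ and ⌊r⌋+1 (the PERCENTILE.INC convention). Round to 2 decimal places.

n = 19.
r = 1 + (70/100)·(19 − 1) = 1 + 12.6 = 13.6.
Rank 13 is 10.2 and rank 14 is 10.3.
Interpolate: 10.2 + 0.6·(10.3 − 10.2) = 10.2 + 0.6·0.1 = 10.26.

10.26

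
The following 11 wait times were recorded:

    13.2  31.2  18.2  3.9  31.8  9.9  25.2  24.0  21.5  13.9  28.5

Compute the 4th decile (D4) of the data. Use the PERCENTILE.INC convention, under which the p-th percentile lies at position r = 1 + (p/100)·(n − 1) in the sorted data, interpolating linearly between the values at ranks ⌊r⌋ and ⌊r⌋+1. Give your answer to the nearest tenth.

Sorted: 3.9, 9.9, 13.2, 13.9, 18.2, 21.5, 24.0, 25.2, 28.5, 31.2, 31.8.
n = 11.
r = 1 + (40/100)·(11 − 1) = 1 + 4 = 5.
r is an integer, so P40 is the value at rank 5: 18.2.

18.2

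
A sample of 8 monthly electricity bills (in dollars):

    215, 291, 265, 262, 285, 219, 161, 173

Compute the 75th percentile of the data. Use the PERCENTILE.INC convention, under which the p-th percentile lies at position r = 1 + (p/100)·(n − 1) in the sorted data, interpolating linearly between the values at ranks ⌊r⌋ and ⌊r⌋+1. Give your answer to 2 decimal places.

270.00

Sorted: 161, 173, 215, 219, 262, 265, 285, 291.
n = 8.
r = 1 + (75/100)·(8 − 1) = 1 + 5.25 = 6.25.
Rank 6 is 265 and rank 7 is 285.
Interpolate: 265 + 0.25·(285 − 265) = 265 + 0.25·20 = 270.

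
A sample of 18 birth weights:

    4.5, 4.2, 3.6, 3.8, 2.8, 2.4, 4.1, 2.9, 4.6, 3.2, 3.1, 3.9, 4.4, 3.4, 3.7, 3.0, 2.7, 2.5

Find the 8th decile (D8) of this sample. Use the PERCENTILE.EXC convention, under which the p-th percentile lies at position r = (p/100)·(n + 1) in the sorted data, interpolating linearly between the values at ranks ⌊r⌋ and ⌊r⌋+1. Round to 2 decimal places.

4.24

Sorted: 2.4, 2.5, 2.7, 2.8, 2.9, 3.0, 3.1, 3.2, 3.4, 3.6, 3.7, 3.8, 3.9, 4.1, 4.2, 4.4, 4.5, 4.6.
n = 18.
r = (80/100)·(18 + 1) = 15.2.
Rank 15 is 4.2 and rank 16 is 4.4.
Interpolate: 4.2 + 0.2·(4.4 − 4.2) = 4.2 + 0.2·0.2 = 4.24.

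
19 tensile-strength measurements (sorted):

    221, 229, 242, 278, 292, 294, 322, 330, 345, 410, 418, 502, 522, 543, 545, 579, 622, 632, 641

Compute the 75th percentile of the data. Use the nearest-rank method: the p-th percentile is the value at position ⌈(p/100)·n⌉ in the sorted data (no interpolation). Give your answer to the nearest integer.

545

n = 19.
Position = ⌈75/100 · 19⌉ = ⌈14.25⌉ = 15.
The value at rank 15 is 545.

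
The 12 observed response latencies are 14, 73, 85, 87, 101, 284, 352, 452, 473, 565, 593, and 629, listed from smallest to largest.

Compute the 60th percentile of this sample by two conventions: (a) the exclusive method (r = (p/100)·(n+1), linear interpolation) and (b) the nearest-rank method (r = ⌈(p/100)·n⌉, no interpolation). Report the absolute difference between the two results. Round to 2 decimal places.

20.00

n = 12.
(a) r = 7.8; between ranks 7 (352) and 8 (452): 432.
(b) the nearest-rank method: rank 8 → 452.
|432 − 452| = 20.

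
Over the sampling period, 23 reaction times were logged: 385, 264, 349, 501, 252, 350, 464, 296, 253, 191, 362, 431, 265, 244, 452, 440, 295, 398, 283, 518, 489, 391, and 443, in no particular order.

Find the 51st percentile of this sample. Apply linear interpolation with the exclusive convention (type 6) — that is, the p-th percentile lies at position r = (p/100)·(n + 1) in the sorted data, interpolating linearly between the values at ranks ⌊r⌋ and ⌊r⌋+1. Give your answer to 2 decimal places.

367.52

Sorted: 191, 244, 252, 253, 264, 265, 283, 295, 296, 349, 350, 362, 385, 391, 398, 431, 440, 443, 452, 464, 489, 501, 518.
n = 23.
r = (51/100)·(23 + 1) = 12.24.
Rank 12 is 362 and rank 13 is 385.
Interpolate: 362 + 0.24·(385 − 362) = 362 + 0.24·23 = 367.52.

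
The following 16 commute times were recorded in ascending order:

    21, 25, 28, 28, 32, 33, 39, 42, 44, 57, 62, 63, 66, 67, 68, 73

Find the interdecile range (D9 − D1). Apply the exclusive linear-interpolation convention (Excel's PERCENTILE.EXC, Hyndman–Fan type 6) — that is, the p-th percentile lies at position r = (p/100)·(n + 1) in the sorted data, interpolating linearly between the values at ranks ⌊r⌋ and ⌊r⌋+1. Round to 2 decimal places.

45.70

n = 16.
P10: r = 1.7; ranks 1–2 are 21, 25; interpolating gives 23.8.
P90: r = 15.3; ranks 15–16 are 68, 73; interpolating gives 69.5.
Difference: 69.5 − 23.8 = 45.7.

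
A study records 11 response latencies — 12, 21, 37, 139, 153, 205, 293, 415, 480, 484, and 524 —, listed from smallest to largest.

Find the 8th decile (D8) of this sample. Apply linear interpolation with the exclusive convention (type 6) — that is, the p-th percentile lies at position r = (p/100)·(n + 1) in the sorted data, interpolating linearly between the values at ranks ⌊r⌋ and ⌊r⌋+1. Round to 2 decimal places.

n = 11.
r = (80/100)·(11 + 1) = 9.6.
Rank 9 is 480 and rank 10 is 484.
Interpolate: 480 + 0.6·(484 − 480) = 480 + 0.6·4 = 482.4.

482.40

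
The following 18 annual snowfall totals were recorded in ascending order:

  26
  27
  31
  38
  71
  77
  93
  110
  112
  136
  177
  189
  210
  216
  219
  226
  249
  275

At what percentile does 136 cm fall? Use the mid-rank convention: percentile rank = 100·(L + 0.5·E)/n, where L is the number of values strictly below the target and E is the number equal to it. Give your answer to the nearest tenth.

52.8

Count below 136: L = 9; count equal: E = 1; n = 18.
Percentile rank = 100·(9 + 0.5·1)/18 = 100·9.5/18 = 52.78.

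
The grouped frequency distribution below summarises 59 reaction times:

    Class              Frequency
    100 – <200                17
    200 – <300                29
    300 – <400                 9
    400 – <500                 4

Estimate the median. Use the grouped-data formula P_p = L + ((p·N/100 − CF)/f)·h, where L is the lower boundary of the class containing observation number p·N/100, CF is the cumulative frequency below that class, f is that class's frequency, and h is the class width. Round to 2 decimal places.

N = 59; target position k = 50/100 · 59 = 29.5.
Cumulative frequencies: 17, 46, 55, 59.
Observation 29.5 falls in the class 200 – <300.
L = 200, CF = 17, f = 29, h = 100.
P50 = 200 + ((29.5 − 17)/29)·100 = 200 + 43.1034 = 243.103.

243.10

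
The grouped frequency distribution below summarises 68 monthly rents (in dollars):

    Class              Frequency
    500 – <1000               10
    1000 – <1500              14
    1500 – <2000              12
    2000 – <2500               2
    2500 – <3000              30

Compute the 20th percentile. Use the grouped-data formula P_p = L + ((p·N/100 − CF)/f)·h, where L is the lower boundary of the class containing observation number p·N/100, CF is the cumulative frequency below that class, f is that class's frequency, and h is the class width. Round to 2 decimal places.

N = 68; target position k = 20/100 · 68 = 13.6.
Cumulative frequencies: 10, 24, 36, 38, 68.
Observation 13.6 falls in the class 1000 – <1500.
L = 1000, CF = 10, f = 14, h = 500.
P20 = 1000 + ((13.6 − 10)/14)·500 = 1000 + 128.571 = 1128.57.

1128.57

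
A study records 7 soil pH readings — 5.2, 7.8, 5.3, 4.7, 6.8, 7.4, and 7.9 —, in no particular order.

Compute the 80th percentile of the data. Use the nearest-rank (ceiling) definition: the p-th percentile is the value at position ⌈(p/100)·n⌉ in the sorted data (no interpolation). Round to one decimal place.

7.8

Sorted: 4.7, 5.2, 5.3, 6.8, 7.4, 7.8, 7.9.
n = 7.
Position = ⌈80/100 · 7⌉ = ⌈5.6⌉ = 6.
The value at rank 6 is 7.8.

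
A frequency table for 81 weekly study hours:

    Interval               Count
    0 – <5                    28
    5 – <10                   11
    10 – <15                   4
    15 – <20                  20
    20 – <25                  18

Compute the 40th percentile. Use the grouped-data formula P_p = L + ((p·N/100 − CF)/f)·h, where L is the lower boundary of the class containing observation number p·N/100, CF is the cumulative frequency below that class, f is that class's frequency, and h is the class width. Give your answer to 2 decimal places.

N = 81; target position k = 40/100 · 81 = 32.4.
Cumulative frequencies: 28, 39, 43, 63, 81.
Observation 32.4 falls in the class 5 – <10.
L = 5, CF = 28, f = 11, h = 5.
P40 = 5 + ((32.4 − 28)/11)·5 = 5 + 2 = 7.

7.00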